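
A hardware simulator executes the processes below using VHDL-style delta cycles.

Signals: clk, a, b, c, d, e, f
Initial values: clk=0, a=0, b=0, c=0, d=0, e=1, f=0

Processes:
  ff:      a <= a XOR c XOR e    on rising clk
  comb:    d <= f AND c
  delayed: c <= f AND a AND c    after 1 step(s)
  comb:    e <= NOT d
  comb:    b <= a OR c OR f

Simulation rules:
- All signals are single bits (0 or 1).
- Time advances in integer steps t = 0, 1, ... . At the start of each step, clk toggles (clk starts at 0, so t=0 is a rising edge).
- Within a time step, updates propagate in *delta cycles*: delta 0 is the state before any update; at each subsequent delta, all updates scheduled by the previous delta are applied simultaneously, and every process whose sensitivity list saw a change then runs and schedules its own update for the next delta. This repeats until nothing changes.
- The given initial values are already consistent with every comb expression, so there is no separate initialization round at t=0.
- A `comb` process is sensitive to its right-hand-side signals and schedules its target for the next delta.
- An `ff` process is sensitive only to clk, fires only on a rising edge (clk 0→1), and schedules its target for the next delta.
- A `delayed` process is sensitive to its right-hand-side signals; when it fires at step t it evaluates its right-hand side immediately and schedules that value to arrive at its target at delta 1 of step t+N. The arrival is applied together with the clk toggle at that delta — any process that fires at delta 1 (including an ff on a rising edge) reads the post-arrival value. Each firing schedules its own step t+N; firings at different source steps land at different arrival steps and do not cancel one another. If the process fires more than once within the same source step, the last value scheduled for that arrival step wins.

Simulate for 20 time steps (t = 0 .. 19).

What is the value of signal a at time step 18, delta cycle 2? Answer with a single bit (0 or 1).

0

t0.Δ0 f=0 a=0 clk=0 d=0 b=0 c=0 e=1
t0.Δ1 f=0 a=0 clk=1 d=0 b=0 c=0 e=1
t0.Δ2 f=0 a=1 clk=1 d=0 b=0 c=0 e=1
t0.Δ3 f=0 a=1 clk=1 d=0 b=1 c=0 e=1
t1.Δ0 f=0 a=1 clk=1 d=0 b=1 c=0 e=1
t1.Δ1 f=0 a=1 clk=0 d=0 b=1 c=0 e=1
t2.Δ0 f=0 a=1 clk=0 d=0 b=1 c=0 e=1
t2.Δ1 f=0 a=1 clk=1 d=0 b=1 c=0 e=1
t2.Δ2 f=0 a=0 clk=1 d=0 b=1 c=0 e=1
t2.Δ3 f=0 a=0 clk=1 d=0 b=0 c=0 e=1
t3.Δ0 f=0 a=0 clk=1 d=0 b=0 c=0 e=1
t3.Δ1 f=0 a=0 clk=0 d=0 b=0 c=0 e=1
t4.Δ0 f=0 a=0 clk=0 d=0 b=0 c=0 e=1
t4.Δ1 f=0 a=0 clk=1 d=0 b=0 c=0 e=1
t4.Δ2 f=0 a=1 clk=1 d=0 b=0 c=0 e=1
t4.Δ3 f=0 a=1 clk=1 d=0 b=1 c=0 e=1
t5.Δ0 f=0 a=1 clk=1 d=0 b=1 c=0 e=1
t5.Δ1 f=0 a=1 clk=0 d=0 b=1 c=0 e=1
t6.Δ0 f=0 a=1 clk=0 d=0 b=1 c=0 e=1
t6.Δ1 f=0 a=1 clk=1 d=0 b=1 c=0 e=1
t6.Δ2 f=0 a=0 clk=1 d=0 b=1 c=0 e=1
t6.Δ3 f=0 a=0 clk=1 d=0 b=0 c=0 e=1
t7.Δ0 f=0 a=0 clk=1 d=0 b=0 c=0 e=1
t7.Δ1 f=0 a=0 clk=0 d=0 b=0 c=0 e=1
t8.Δ0 f=0 a=0 clk=0 d=0 b=0 c=0 e=1
t8.Δ1 f=0 a=0 clk=1 d=0 b=0 c=0 e=1
t8.Δ2 f=0 a=1 clk=1 d=0 b=0 c=0 e=1
t8.Δ3 f=0 a=1 clk=1 d=0 b=1 c=0 e=1
t9.Δ0 f=0 a=1 clk=1 d=0 b=1 c=0 e=1
t9.Δ1 f=0 a=1 clk=0 d=0 b=1 c=0 e=1
t10.Δ0 f=0 a=1 clk=0 d=0 b=1 c=0 e=1
t10.Δ1 f=0 a=1 clk=1 d=0 b=1 c=0 e=1
t10.Δ2 f=0 a=0 clk=1 d=0 b=1 c=0 e=1
t10.Δ3 f=0 a=0 clk=1 d=0 b=0 c=0 e=1
t11.Δ0 f=0 a=0 clk=1 d=0 b=0 c=0 e=1
t11.Δ1 f=0 a=0 clk=0 d=0 b=0 c=0 e=1
t12.Δ0 f=0 a=0 clk=0 d=0 b=0 c=0 e=1
t12.Δ1 f=0 a=0 clk=1 d=0 b=0 c=0 e=1
t12.Δ2 f=0 a=1 clk=1 d=0 b=0 c=0 e=1
t12.Δ3 f=0 a=1 clk=1 d=0 b=1 c=0 e=1
t13.Δ0 f=0 a=1 clk=1 d=0 b=1 c=0 e=1
t13.Δ1 f=0 a=1 clk=0 d=0 b=1 c=0 e=1
t14.Δ0 f=0 a=1 clk=0 d=0 b=1 c=0 e=1
t14.Δ1 f=0 a=1 clk=1 d=0 b=1 c=0 e=1
t14.Δ2 f=0 a=0 clk=1 d=0 b=1 c=0 e=1
t14.Δ3 f=0 a=0 clk=1 d=0 b=0 c=0 e=1
t15.Δ0 f=0 a=0 clk=1 d=0 b=0 c=0 e=1
t15.Δ1 f=0 a=0 clk=0 d=0 b=0 c=0 e=1
t16.Δ0 f=0 a=0 clk=0 d=0 b=0 c=0 e=1
t16.Δ1 f=0 a=0 clk=1 d=0 b=0 c=0 e=1
t16.Δ2 f=0 a=1 clk=1 d=0 b=0 c=0 e=1
t16.Δ3 f=0 a=1 clk=1 d=0 b=1 c=0 e=1
t17.Δ0 f=0 a=1 clk=1 d=0 b=1 c=0 e=1
t17.Δ1 f=0 a=1 clk=0 d=0 b=1 c=0 e=1
t18.Δ0 f=0 a=1 clk=0 d=0 b=1 c=0 e=1
t18.Δ1 f=0 a=1 clk=1 d=0 b=1 c=0 e=1
t18.Δ2 f=0 a=0 clk=1 d=0 b=1 c=0 e=1
t18.Δ3 f=0 a=0 clk=1 d=0 b=0 c=0 e=1
t19.Δ0 f=0 a=0 clk=1 d=0 b=0 c=0 e=1
t19.Δ1 f=0 a=0 clk=0 d=0 b=0 c=0 e=1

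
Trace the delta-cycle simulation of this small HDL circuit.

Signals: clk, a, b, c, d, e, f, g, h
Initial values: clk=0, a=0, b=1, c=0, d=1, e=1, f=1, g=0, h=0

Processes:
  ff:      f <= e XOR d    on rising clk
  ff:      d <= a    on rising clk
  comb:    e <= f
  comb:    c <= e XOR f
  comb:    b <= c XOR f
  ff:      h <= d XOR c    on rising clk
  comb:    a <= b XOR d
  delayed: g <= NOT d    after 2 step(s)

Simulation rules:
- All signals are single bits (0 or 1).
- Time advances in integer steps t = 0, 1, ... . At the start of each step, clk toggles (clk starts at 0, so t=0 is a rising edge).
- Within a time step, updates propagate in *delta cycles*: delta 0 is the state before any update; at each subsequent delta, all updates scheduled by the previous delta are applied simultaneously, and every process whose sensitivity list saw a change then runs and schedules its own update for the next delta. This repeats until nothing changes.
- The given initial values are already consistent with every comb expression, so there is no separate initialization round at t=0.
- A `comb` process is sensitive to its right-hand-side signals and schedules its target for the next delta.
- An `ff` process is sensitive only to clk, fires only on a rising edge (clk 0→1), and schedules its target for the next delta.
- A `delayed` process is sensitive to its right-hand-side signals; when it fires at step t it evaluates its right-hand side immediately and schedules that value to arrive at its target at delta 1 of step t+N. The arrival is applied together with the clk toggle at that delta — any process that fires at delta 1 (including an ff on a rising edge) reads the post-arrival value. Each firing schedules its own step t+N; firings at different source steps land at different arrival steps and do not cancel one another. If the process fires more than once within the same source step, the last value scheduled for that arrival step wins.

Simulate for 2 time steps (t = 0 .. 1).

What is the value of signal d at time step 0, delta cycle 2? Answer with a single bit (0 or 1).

0

t0.Δ0 clk=0 b=1 c=0 h=0 g=0 f=1 e=1 a=0 d=1
t0.Δ1 clk=1 b=1 c=0 h=0 g=0 f=1 e=1 a=0 d=1
t0.Δ2 clk=1 b=1 c=0 h=1 g=0 f=0 e=1 a=0 d=0
t0.Δ3 clk=1 b=0 c=1 h=1 g=0 f=0 e=0 a=1 d=0
t0.Δ4 clk=1 b=1 c=0 h=1 g=0 f=0 e=0 a=0 d=0
t0.Δ5 clk=1 b=0 c=0 h=1 g=0 f=0 e=0 a=1 d=0
t0.Δ6 clk=1 b=0 c=0 h=1 g=0 f=0 e=0 a=0 d=0
t1.Δ0 clk=1 b=0 c=0 h=1 g=0 f=0 e=0 a=0 d=0
t1.Δ1 clk=0 b=0 c=0 h=1 g=0 f=0 e=0 a=0 d=0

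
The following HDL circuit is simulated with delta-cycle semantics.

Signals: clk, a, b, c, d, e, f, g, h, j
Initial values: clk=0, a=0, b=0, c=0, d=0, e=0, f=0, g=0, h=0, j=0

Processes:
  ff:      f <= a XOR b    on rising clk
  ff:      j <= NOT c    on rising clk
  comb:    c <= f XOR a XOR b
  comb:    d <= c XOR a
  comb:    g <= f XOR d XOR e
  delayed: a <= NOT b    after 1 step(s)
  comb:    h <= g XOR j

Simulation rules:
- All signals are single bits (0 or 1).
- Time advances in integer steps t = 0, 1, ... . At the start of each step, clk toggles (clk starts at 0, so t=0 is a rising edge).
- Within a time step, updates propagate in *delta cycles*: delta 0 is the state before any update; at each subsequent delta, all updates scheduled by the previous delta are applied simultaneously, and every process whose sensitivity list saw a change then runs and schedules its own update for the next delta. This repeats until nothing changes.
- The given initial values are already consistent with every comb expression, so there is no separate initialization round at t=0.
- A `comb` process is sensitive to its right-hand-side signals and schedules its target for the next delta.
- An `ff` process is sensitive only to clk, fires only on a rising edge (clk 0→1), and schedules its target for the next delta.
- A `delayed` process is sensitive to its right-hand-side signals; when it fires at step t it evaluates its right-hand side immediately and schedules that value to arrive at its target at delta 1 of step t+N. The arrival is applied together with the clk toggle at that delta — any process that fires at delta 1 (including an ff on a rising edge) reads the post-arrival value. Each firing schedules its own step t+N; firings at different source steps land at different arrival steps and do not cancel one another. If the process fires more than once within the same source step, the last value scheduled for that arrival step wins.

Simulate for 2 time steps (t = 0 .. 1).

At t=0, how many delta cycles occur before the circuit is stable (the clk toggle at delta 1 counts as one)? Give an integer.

[bits: j,c,d,f,g,e,a,h,b,clk]
t=0: Δ0=0000000000 Δ1=0000000001 Δ2=1000000001 Δ3=1000000101 | 3Δ
t=1: Δ0=1000000101 Δ1=1000000100 | 1Δ

3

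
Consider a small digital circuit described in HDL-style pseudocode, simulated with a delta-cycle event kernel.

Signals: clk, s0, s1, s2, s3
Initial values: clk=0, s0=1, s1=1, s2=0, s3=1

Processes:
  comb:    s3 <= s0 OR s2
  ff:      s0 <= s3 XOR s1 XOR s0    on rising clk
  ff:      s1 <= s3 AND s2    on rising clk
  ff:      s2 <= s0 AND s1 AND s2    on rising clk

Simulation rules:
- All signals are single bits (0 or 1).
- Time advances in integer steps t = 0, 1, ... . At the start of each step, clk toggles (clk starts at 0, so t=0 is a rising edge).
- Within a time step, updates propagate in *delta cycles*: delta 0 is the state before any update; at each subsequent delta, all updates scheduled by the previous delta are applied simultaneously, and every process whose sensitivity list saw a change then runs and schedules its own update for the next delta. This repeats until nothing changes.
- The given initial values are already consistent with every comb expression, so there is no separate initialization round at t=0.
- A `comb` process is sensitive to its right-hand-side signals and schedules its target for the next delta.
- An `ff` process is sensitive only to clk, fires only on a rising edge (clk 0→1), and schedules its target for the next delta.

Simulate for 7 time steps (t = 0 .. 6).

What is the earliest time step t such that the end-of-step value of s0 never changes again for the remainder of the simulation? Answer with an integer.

t0.Δ0 s3=1 s1=1 s2=0 clk=0 s0=1
t0.Δ1 s3=1 s1=1 s2=0 clk=1 s0=1
t0.Δ2 s3=1 s1=0 s2=0 clk=1 s0=1
t1.Δ0 s3=1 s1=0 s2=0 clk=1 s0=1
t1.Δ1 s3=1 s1=0 s2=0 clk=0 s0=1
t2.Δ0 s3=1 s1=0 s2=0 clk=0 s0=1
t2.Δ1 s3=1 s1=0 s2=0 clk=1 s0=1
t2.Δ2 s3=1 s1=0 s2=0 clk=1 s0=0
t2.Δ3 s3=0 s1=0 s2=0 clk=1 s0=0
t3.Δ0 s3=0 s1=0 s2=0 clk=1 s0=0
t3.Δ1 s3=0 s1=0 s2=0 clk=0 s0=0
t4.Δ0 s3=0 s1=0 s2=0 clk=0 s0=0
t4.Δ1 s3=0 s1=0 s2=0 clk=1 s0=0
t5.Δ0 s3=0 s1=0 s2=0 clk=1 s0=0
t5.Δ1 s3=0 s1=0 s2=0 clk=0 s0=0
t6.Δ0 s3=0 s1=0 s2=0 clk=0 s0=0
t6.Δ1 s3=0 s1=0 s2=0 clk=1 s0=0

2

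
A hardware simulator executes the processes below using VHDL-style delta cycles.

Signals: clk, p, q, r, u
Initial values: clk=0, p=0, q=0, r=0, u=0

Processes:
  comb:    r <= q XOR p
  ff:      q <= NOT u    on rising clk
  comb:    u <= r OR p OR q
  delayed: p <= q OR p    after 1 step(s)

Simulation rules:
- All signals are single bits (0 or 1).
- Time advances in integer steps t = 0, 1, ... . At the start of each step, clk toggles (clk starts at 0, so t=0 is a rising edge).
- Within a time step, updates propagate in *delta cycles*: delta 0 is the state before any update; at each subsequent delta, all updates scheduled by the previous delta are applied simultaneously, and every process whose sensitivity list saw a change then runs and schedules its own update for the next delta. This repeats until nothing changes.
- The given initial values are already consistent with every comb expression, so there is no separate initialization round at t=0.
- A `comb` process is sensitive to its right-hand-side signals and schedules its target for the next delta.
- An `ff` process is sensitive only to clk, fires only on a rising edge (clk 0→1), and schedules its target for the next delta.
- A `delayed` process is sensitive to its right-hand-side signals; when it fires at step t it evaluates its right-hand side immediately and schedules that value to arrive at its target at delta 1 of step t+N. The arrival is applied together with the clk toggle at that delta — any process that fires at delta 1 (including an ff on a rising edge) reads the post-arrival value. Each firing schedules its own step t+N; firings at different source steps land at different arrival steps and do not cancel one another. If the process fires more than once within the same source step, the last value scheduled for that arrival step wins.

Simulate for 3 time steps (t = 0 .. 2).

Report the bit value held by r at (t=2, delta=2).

0

t=0 Δ0: p=0 u=0 q=0 r=0 clk=0
  Δ1: clk:0→1
  Δ2: q:0→1
  Δ3: u:0→1, r:0→1
  (3Δ to stable)
t=1 Δ0: p=0 u=1 q=1 r=1 clk=1
  Δ1: p:0→1, clk:1→0
  Δ2: r:1→0
  (2Δ to stable)
t=2 Δ0: p=1 u=1 q=1 r=0 clk=0
  Δ1: clk:0→1
  Δ2: q:1→0
  Δ3: r:0→1
  (3Δ to stable)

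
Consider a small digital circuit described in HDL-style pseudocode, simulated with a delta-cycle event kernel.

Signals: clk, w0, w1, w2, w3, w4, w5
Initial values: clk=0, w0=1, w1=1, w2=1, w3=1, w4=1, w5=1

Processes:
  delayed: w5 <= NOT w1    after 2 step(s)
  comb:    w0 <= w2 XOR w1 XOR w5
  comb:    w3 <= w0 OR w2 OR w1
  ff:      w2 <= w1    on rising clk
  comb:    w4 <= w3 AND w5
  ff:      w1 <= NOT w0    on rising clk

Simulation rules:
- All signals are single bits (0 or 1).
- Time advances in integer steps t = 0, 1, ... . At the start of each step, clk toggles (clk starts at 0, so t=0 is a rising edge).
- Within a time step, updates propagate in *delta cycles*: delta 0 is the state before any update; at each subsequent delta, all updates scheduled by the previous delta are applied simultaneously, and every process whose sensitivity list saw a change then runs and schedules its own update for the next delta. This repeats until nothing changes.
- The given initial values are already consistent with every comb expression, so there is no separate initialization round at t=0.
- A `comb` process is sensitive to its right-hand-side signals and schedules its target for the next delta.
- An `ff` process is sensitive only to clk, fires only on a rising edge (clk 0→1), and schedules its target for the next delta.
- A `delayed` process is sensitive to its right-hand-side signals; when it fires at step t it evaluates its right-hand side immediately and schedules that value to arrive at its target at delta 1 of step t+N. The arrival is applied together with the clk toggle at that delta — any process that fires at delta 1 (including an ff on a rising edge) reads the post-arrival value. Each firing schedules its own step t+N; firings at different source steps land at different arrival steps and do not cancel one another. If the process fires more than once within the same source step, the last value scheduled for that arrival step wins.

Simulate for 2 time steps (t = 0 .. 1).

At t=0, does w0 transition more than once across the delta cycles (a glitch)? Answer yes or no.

t=0 Δ0: w2=1 w1=1 w3=1 w0=1 w4=1 w5=1 clk=0
  Δ1: clk:0→1
  Δ2: w1:1→0
  Δ3: w0:1→0
  (3Δ to stable)
t=1 Δ0: w2=1 w1=0 w3=1 w0=0 w4=1 w5=1 clk=1
  Δ1: clk:1→0
  (1Δ to stable)

no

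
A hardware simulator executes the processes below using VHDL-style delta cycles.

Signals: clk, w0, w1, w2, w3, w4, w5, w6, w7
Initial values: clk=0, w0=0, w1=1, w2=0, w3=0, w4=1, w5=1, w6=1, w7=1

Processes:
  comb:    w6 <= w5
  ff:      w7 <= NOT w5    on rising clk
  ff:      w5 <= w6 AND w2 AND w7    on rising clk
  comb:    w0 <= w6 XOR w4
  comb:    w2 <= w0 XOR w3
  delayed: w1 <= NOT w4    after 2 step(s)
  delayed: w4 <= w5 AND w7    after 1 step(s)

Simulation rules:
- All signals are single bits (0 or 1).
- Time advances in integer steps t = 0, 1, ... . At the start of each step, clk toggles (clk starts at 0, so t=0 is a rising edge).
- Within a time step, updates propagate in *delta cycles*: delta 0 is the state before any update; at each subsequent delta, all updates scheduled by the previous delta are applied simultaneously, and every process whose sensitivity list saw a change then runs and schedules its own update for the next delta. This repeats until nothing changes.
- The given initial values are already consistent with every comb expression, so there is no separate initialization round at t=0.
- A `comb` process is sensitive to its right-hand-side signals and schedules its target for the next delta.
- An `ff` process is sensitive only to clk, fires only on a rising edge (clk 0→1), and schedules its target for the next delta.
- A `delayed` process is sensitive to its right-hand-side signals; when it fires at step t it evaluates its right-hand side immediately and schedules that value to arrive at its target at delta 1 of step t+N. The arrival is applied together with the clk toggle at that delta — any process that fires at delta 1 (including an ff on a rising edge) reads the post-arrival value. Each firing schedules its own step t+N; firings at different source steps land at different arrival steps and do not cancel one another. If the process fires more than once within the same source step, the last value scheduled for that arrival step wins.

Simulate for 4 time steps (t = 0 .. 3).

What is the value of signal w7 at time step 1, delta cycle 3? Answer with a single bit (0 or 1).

0

[bits: w4,w3,w0,w6,w7,w1,clk,w2,w5]
t=0: Δ0=100111001 Δ1=100111101 Δ2=100101100 Δ3=100001100 Δ4=101001100 Δ5=101001110 | 5Δ
t=1: Δ0=101001110 Δ1=001001010 Δ2=000001010 Δ3=000001000 | 3Δ
t=2: Δ0=000001000 Δ1=000001100 Δ2=000011100 | 2Δ
t=3: Δ0=000011100 Δ1=000011000 | 1Δ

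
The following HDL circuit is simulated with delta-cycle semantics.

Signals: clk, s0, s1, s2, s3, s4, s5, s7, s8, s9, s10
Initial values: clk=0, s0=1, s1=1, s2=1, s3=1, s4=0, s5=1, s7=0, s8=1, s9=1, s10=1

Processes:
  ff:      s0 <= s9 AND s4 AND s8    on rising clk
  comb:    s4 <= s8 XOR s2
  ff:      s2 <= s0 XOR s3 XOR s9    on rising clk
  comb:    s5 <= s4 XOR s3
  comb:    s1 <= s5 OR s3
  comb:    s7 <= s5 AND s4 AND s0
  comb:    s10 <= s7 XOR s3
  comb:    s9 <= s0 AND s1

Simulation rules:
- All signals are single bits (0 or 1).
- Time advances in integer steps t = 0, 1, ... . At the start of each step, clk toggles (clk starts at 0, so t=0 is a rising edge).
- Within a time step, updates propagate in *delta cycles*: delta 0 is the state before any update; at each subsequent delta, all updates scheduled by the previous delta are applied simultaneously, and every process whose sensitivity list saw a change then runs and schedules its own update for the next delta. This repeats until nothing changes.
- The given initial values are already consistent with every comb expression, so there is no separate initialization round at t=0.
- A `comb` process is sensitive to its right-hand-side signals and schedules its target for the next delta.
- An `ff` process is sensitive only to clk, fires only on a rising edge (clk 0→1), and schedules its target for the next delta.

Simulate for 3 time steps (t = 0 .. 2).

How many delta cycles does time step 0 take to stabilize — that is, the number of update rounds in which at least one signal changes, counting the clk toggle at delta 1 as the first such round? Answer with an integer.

[bits: s0,s10,s2,s9,s3,clk,s5,s4,s7,s1,s8]
t=0: Δ0=11111010011 Δ1=11111110011 Δ2=01111110011 Δ3=01101110011 | 3Δ
t=1: Δ0=01101110011 Δ1=01101010011 | 1Δ
t=2: Δ0=01101010011 Δ1=01101110011 | 1Δ

3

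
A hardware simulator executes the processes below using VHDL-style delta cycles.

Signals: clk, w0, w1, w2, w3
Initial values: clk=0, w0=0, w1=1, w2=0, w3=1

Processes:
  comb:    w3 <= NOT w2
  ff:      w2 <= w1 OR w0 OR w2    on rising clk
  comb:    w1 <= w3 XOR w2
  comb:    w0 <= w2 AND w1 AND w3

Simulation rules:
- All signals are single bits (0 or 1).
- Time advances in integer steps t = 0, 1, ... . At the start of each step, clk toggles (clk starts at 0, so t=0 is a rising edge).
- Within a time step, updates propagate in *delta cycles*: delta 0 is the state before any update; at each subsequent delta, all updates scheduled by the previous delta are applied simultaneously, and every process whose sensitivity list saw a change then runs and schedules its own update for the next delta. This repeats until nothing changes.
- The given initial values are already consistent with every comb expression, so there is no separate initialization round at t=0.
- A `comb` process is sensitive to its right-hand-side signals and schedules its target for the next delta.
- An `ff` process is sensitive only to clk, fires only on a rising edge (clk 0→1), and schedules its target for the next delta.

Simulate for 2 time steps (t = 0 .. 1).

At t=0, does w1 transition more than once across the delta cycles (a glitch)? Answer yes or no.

t0.Δ0 w0=0 clk=0 w1=1 w3=1 w2=0
t0.Δ1 w0=0 clk=1 w1=1 w3=1 w2=0
t0.Δ2 w0=0 clk=1 w1=1 w3=1 w2=1
t0.Δ3 w0=1 clk=1 w1=0 w3=0 w2=1
t0.Δ4 w0=0 clk=1 w1=1 w3=0 w2=1
t1.Δ0 w0=0 clk=1 w1=1 w3=0 w2=1
t1.Δ1 w0=0 clk=0 w1=1 w3=0 w2=1

yes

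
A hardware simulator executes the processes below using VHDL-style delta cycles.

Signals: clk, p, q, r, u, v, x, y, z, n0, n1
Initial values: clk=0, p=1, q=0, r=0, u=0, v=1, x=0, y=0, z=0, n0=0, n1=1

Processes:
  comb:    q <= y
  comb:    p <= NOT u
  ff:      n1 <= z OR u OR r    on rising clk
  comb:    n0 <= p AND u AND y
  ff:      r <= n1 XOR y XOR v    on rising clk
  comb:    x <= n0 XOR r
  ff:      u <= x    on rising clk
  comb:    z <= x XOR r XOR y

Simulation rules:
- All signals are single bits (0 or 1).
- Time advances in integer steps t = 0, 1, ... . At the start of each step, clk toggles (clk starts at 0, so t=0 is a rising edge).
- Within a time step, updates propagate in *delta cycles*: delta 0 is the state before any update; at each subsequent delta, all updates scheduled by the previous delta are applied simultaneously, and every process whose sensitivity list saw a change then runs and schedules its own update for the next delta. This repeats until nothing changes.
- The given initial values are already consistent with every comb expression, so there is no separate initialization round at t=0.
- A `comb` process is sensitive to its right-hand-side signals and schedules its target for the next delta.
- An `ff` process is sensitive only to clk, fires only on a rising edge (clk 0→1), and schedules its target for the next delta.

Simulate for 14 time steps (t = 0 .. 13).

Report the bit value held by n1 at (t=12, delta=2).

[bits: r,p,z,clk,n0,u,y,v,x,n1,q]
t=0: Δ0=01000001010 Δ1=01010001010 Δ2=01010001000 | 2Δ
t=1: Δ0=01010001000 Δ1=01000001000 | 1Δ
t=2: Δ0=01000001000 Δ1=01010001000 Δ2=11010001000 Δ3=11110001100 Δ4=11010001100 | 4Δ
t=3: Δ0=11010001100 Δ1=11000001100 | 1Δ
t=4: Δ0=11000001100 Δ1=11010001100 Δ2=11010101110 Δ3=10010101110 | 3Δ
t=5: Δ0=10010101110 Δ1=10000101110 | 1Δ
t=6: Δ0=10000101110 Δ1=10010101110 Δ2=00010101110 Δ3=00110101010 Δ4=00010101010 | 4Δ
t=7: Δ0=00010101010 Δ1=00000101010 | 1Δ
t=8: Δ0=00000101010 Δ1=00010101010 Δ2=00010001010 Δ3=01010001010 | 3Δ
t=9: Δ0=01010001010 Δ1=01000001010 | 1Δ
t=10: Δ0=01000001010 Δ1=01010001010 Δ2=01010001000 | 2Δ
t=11: Δ0=01010001000 Δ1=01000001000 | 1Δ
t=12: Δ0=01000001000 Δ1=01010001000 Δ2=11010001000 Δ3=11110001100 Δ4=11010001100 | 4Δ
t=13: Δ0=11010001100 Δ1=11000001100 | 1Δ

0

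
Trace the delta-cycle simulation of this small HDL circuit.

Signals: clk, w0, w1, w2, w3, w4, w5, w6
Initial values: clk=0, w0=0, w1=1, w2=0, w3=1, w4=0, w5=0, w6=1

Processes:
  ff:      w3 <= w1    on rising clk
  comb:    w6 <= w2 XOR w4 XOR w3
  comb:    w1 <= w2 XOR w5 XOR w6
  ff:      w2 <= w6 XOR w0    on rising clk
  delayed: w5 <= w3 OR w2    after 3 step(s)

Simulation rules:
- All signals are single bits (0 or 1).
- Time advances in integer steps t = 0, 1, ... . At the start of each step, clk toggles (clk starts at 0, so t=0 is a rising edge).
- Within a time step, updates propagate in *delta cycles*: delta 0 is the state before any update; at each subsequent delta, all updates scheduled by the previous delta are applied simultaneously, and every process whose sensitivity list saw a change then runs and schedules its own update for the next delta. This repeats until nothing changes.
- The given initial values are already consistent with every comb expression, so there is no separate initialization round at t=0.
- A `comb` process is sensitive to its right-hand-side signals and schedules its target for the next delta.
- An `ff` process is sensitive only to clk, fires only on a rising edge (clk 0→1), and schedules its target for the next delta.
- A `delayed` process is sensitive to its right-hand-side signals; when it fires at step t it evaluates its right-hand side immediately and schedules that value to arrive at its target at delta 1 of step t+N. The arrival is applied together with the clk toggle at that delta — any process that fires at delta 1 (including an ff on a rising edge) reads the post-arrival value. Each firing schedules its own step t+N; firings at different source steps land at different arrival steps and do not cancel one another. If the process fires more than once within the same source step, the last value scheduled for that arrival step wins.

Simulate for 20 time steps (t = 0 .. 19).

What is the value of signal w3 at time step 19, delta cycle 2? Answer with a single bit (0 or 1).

t=0 Δ0: clk=0 w4=0 w3=1 w1=1 w2=0 w5=0 w6=1 w0=0
  Δ1: clk:0→1
  Δ2: w2:0→1
  Δ3: w1:1→0, w6:1→0
  Δ4: w1:0→1
  (4Δ to stable)
t=1 Δ0: clk=1 w4=0 w3=1 w1=1 w2=1 w5=0 w6=0 w0=0
  Δ1: clk:1→0
  (1Δ to stable)
t=2 Δ0: clk=0 w4=0 w3=1 w1=1 w2=1 w5=0 w6=0 w0=0
  Δ1: clk:0→1
  Δ2: w2:1→0
  Δ3: w1:1→0, w6:0→1
  Δ4: w1:0→1
  (4Δ to stable)
t=3 Δ0: clk=1 w4=0 w3=1 w1=1 w2=0 w5=0 w6=1 w0=0
  Δ1: clk:1→0, w5:0→1
  Δ2: w1:1→0
  (2Δ to stable)
t=4 Δ0: clk=0 w4=0 w3=1 w1=0 w2=0 w5=1 w6=1 w0=0
  Δ1: clk:0→1
  Δ2: w3:1→0, w2:0→1
  Δ3: w1:0→1
  (3Δ to stable)
t=5 Δ0: clk=1 w4=0 w3=0 w1=1 w2=1 w5=1 w6=1 w0=0
  Δ1: clk:1→0
  (1Δ to stable)
t=6 Δ0: clk=0 w4=0 w3=0 w1=1 w2=1 w5=1 w6=1 w0=0
  Δ1: clk:0→1
  Δ2: w3:0→1
  Δ3: w6:1→0
  Δ4: w1:1→0
  (4Δ to stable)
t=7 Δ0: clk=1 w4=0 w3=1 w1=0 w2=1 w5=1 w6=0 w0=0
  Δ1: clk:1→0
  (1Δ to stable)
t=8 Δ0: clk=0 w4=0 w3=1 w1=0 w2=1 w5=1 w6=0 w0=0
  Δ1: clk:0→1
  Δ2: w3:1→0, w2:1→0
  Δ3: w1:0→1
  (3Δ to stable)
t=9 Δ0: clk=1 w4=0 w3=0 w1=1 w2=0 w5=1 w6=0 w0=0
  Δ1: clk:1→0
  (1Δ to stable)
t=10 Δ0: clk=0 w4=0 w3=0 w1=1 w2=0 w5=1 w6=0 w0=0
  Δ1: clk:0→1
  Δ2: w3:0→1
  Δ3: w6:0→1
  Δ4: w1:1→0
  (4Δ to stable)
t=11 Δ0: clk=1 w4=0 w3=1 w1=0 w2=0 w5=1 w6=1 w0=0
  Δ1: clk:1→0, w5:1→0
  Δ2: w1:0→1
  (2Δ to stable)
t=12 Δ0: clk=0 w4=0 w3=1 w1=1 w2=0 w5=0 w6=1 w0=0
  Δ1: clk:0→1
  Δ2: w2:0→1
  Δ3: w1:1→0, w6:1→0
  Δ4: w1:0→1
  (4Δ to stable)
t=13 Δ0: clk=1 w4=0 w3=1 w1=1 w2=1 w5=0 w6=0 w0=0
  Δ1: clk:1→0, w5:0→1
  Δ2: w1:1→0
  (2Δ to stable)
t=14 Δ0: clk=0 w4=0 w3=1 w1=0 w2=1 w5=1 w6=0 w0=0
  Δ1: clk:0→1
  Δ2: w3:1→0, w2:1→0
  Δ3: w1:0→1
  (3Δ to stable)
t=15 Δ0: clk=1 w4=0 w3=0 w1=1 w2=0 w5=1 w6=0 w0=0
  Δ1: clk:1→0
  (1Δ to stable)
t=16 Δ0: clk=0 w4=0 w3=0 w1=1 w2=0 w5=1 w6=0 w0=0
  Δ1: clk:0→1
  Δ2: w3:0→1
  Δ3: w6:0→1
  Δ4: w1:1→0
  (4Δ to stable)
t=17 Δ0: clk=1 w4=0 w3=1 w1=0 w2=0 w5=1 w6=1 w0=0
  Δ1: clk:1→0, w5:1→0
  Δ2: w1:0→1
  (2Δ to stable)
t=18 Δ0: clk=0 w4=0 w3=1 w1=1 w2=0 w5=0 w6=1 w0=0
  Δ1: clk:0→1
  Δ2: w2:0→1
  Δ3: w1:1→0, w6:1→0
  Δ4: w1:0→1
  (4Δ to stable)
t=19 Δ0: clk=1 w4=0 w3=1 w1=1 w2=1 w5=0 w6=0 w0=0
  Δ1: clk:1→0, w5:0→1
  Δ2: w1:1→0
  (2Δ to stable)

1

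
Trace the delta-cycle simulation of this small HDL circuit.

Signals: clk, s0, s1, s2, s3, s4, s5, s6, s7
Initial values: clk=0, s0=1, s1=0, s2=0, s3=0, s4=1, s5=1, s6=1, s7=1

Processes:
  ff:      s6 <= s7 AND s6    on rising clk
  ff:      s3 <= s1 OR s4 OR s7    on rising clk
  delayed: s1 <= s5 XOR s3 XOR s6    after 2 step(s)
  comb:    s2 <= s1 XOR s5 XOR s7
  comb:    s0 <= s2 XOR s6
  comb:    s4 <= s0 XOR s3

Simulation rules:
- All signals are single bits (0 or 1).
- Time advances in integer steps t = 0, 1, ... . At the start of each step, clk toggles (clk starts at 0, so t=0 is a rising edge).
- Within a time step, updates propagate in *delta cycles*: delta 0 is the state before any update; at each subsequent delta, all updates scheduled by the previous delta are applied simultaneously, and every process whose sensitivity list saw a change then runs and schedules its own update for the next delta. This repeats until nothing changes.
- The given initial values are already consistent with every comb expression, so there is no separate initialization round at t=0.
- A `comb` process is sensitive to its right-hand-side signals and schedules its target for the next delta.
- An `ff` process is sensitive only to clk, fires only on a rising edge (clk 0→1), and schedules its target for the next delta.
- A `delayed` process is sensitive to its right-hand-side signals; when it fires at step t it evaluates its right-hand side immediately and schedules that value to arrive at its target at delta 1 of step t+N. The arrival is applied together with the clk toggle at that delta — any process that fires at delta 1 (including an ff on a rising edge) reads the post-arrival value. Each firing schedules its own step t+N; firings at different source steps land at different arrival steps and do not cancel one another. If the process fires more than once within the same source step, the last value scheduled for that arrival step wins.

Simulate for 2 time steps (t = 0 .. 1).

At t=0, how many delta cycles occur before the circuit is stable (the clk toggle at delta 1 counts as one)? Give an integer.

3

t=0 Δ0: s6=1 s3=0 s2=0 clk=0 s1=0 s7=1 s5=1 s0=1 s4=1
  Δ1: clk:0→1
  Δ2: s3:0→1
  Δ3: s4:1→0
  (3Δ to stable)
t=1 Δ0: s6=1 s3=1 s2=0 clk=1 s1=0 s7=1 s5=1 s0=1 s4=0
  Δ1: clk:1→0
  (1Δ to stable)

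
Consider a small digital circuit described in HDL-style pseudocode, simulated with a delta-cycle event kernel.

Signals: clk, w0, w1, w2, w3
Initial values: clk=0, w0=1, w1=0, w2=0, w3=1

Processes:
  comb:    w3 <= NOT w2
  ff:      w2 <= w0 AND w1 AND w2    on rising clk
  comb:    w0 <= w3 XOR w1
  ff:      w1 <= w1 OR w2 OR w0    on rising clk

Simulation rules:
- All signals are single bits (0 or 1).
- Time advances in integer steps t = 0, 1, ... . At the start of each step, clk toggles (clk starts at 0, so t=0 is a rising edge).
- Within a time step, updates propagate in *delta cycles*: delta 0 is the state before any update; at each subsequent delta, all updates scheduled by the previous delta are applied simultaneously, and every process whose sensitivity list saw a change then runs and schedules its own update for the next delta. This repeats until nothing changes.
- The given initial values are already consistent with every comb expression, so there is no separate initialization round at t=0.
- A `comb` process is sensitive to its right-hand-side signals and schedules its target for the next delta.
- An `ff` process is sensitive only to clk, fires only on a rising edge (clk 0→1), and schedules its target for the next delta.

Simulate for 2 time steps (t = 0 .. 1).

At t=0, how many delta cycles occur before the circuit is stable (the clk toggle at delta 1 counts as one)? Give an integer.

3

t=0 Δ0: clk=0 w0=1 w3=1 w1=0 w2=0
  Δ1: clk:0→1
  Δ2: w1:0→1
  Δ3: w0:1→0
  (3Δ to stable)
t=1 Δ0: clk=1 w0=0 w3=1 w1=1 w2=0
  Δ1: clk:1→0
  (1Δ to stable)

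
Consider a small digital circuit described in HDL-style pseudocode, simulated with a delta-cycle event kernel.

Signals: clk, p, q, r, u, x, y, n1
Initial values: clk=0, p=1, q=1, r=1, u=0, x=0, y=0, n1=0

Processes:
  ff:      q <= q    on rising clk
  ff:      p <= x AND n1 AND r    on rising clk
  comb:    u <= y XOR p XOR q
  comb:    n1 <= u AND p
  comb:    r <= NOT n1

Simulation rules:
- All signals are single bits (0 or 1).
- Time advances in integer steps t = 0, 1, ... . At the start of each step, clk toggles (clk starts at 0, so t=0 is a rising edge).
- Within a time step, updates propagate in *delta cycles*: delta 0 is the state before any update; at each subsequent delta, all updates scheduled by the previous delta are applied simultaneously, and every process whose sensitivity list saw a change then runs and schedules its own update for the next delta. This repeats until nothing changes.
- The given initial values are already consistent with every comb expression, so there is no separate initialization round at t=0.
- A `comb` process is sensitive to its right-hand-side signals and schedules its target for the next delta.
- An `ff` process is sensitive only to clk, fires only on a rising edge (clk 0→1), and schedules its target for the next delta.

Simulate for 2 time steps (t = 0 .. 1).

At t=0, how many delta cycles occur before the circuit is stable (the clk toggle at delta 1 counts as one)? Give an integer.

3

t0.Δ0 u=0 x=0 y=0 q=1 p=1 n1=0 r=1 clk=0
t0.Δ1 u=0 x=0 y=0 q=1 p=1 n1=0 r=1 clk=1
t0.Δ2 u=0 x=0 y=0 q=1 p=0 n1=0 r=1 clk=1
t0.Δ3 u=1 x=0 y=0 q=1 p=0 n1=0 r=1 clk=1
t1.Δ0 u=1 x=0 y=0 q=1 p=0 n1=0 r=1 clk=1
t1.Δ1 u=1 x=0 y=0 q=1 p=0 n1=0 r=1 clk=0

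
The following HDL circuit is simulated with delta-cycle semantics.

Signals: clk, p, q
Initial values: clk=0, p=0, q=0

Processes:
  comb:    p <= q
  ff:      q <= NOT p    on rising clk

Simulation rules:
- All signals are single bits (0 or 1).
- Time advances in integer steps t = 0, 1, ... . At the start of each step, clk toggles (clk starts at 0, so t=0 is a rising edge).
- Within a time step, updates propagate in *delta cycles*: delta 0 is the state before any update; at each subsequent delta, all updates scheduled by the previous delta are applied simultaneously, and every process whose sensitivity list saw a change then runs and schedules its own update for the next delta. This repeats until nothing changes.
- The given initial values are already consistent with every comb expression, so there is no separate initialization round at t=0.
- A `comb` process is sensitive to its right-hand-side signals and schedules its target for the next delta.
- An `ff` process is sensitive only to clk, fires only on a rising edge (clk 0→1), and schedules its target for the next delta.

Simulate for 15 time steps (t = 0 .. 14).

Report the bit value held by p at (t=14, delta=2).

[bits: p,clk,q]
t=0: Δ0=000 Δ1=010 Δ2=011 Δ3=111 | 3Δ
t=1: Δ0=111 Δ1=101 | 1Δ
t=2: Δ0=101 Δ1=111 Δ2=110 Δ3=010 | 3Δ
t=3: Δ0=010 Δ1=000 | 1Δ
t=4: Δ0=000 Δ1=010 Δ2=011 Δ3=111 | 3Δ
t=5: Δ0=111 Δ1=101 | 1Δ
t=6: Δ0=101 Δ1=111 Δ2=110 Δ3=010 | 3Δ
t=7: Δ0=010 Δ1=000 | 1Δ
t=8: Δ0=000 Δ1=010 Δ2=011 Δ3=111 | 3Δ
t=9: Δ0=111 Δ1=101 | 1Δ
t=10: Δ0=101 Δ1=111 Δ2=110 Δ3=010 | 3Δ
t=11: Δ0=010 Δ1=000 | 1Δ
t=12: Δ0=000 Δ1=010 Δ2=011 Δ3=111 | 3Δ
t=13: Δ0=111 Δ1=101 | 1Δ
t=14: Δ0=101 Δ1=111 Δ2=110 Δ3=010 | 3Δ

1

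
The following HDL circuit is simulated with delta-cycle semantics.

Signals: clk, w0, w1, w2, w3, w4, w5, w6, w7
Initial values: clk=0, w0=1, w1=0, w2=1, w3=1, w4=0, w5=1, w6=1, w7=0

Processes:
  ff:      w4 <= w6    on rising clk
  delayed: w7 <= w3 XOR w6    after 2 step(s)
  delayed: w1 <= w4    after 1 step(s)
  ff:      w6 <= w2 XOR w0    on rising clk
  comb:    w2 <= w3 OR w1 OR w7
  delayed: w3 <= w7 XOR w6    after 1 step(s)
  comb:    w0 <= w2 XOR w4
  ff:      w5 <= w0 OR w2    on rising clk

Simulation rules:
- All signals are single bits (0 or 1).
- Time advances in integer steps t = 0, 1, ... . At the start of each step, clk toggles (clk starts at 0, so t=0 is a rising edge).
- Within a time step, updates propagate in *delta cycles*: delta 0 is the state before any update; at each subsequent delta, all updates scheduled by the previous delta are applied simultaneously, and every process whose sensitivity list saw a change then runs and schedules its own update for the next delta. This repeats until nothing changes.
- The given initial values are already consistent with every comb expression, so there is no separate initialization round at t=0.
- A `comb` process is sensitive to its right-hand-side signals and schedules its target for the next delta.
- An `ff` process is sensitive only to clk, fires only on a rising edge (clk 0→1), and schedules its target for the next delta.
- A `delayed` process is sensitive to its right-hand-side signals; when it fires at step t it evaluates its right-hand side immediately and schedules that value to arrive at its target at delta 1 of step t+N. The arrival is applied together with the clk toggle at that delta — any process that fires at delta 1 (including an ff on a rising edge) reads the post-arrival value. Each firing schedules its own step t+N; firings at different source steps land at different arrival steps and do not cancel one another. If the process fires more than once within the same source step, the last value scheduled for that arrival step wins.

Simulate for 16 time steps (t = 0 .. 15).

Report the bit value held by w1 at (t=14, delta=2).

1

t=0 Δ0: w1=0 w2=1 clk=0 w0=1 w5=1 w4=0 w3=1 w6=1 w7=0
  Δ1: clk:0→1
  Δ2: w4:0→1, w6:1→0
  Δ3: w0:1→0
  (3Δ to stable)
t=1 Δ0: w1=0 w2=1 clk=1 w0=0 w5=1 w4=1 w3=1 w6=0 w7=0
  Δ1: w1:0→1, clk:1→0, w3:1→0
  (1Δ to stable)
t=2 Δ0: w1=1 w2=1 clk=0 w0=0 w5=1 w4=1 w3=0 w6=0 w7=0
  Δ1: clk:0→1, w7:0→1
  Δ2: w4:1→0, w6:0→1
  Δ3: w0:0→1
  (3Δ to stable)
t=3 Δ0: w1=1 w2=1 clk=1 w0=1 w5=1 w4=0 w3=0 w6=1 w7=1
  Δ1: w1:1→0, clk:1→0, w7:1→0
  Δ2: w2:1→0
  Δ3: w0:1→0
  (3Δ to stable)
t=4 Δ0: w1=0 w2=0 clk=0 w0=0 w5=1 w4=0 w3=0 w6=1 w7=0
  Δ1: clk:0→1, w3:0→1, w7:0→1
  Δ2: w2:0→1, w5:1→0, w4:0→1, w6:1→0
  (2Δ to stable)
t=5 Δ0: w1=0 w2=1 clk=1 w0=0 w5=0 w4=1 w3=1 w6=0 w7=1
  Δ1: w1:0→1, clk:1→0
  (1Δ to stable)
t=6 Δ0: w1=1 w2=1 clk=0 w0=0 w5=0 w4=1 w3=1 w6=0 w7=1
  Δ1: clk:0→1
  Δ2: w5:0→1, w4:1→0, w6:0→1
  Δ3: w0:0→1
  (3Δ to stable)
t=7 Δ0: w1=1 w2=1 clk=1 w0=1 w5=1 w4=0 w3=1 w6=1 w7=1
  Δ1: w1:1→0, clk:1→0, w3:1→0
  (1Δ to stable)
t=8 Δ0: w1=0 w2=1 clk=0 w0=1 w5=1 w4=0 w3=0 w6=1 w7=1
  Δ1: clk:0→1, w7:1→0
  Δ2: w2:1→0, w4:0→1, w6:1→0
  (2Δ to stable)
t=9 Δ0: w1=0 w2=0 clk=1 w0=1 w5=1 w4=1 w3=0 w6=0 w7=0
  Δ1: w1:0→1, clk:1→0, w7:0→1
  Δ2: w2:0→1
  Δ3: w0:1→0
  (3Δ to stable)
t=10 Δ0: w1=1 w2=1 clk=0 w0=0 w5=1 w4=1 w3=0 w6=0 w7=1
  Δ1: clk:0→1, w3:0→1, w7:1→0
  Δ2: w4:1→0, w6:0→1
  Δ3: w0:0→1
  (3Δ to stable)
t=11 Δ0: w1=1 w2=1 clk=1 w0=1 w5=1 w4=0 w3=1 w6=1 w7=0
  Δ1: w1:1→0, clk:1→0
  (1Δ to stable)
t=12 Δ0: w1=0 w2=1 clk=0 w0=1 w5=1 w4=0 w3=1 w6=1 w7=0
  Δ1: clk:0→1
  Δ2: w4:0→1, w6:1→0
  Δ3: w0:1→0
  (3Δ to stable)
t=13 Δ0: w1=0 w2=1 clk=1 w0=0 w5=1 w4=1 w3=1 w6=0 w7=0
  Δ1: w1:0→1, clk:1→0, w3:1→0
  (1Δ to stable)
t=14 Δ0: w1=1 w2=1 clk=0 w0=0 w5=1 w4=1 w3=0 w6=0 w7=0
  Δ1: clk:0→1, w7:0→1
  Δ2: w4:1→0, w6:0→1
  Δ3: w0:0→1
  (3Δ to stable)
t=15 Δ0: w1=1 w2=1 clk=1 w0=1 w5=1 w4=0 w3=0 w6=1 w7=1
  Δ1: w1:1→0, clk:1→0, w7:1→0
  Δ2: w2:1→0
  Δ3: w0:1→0
  (3Δ to stable)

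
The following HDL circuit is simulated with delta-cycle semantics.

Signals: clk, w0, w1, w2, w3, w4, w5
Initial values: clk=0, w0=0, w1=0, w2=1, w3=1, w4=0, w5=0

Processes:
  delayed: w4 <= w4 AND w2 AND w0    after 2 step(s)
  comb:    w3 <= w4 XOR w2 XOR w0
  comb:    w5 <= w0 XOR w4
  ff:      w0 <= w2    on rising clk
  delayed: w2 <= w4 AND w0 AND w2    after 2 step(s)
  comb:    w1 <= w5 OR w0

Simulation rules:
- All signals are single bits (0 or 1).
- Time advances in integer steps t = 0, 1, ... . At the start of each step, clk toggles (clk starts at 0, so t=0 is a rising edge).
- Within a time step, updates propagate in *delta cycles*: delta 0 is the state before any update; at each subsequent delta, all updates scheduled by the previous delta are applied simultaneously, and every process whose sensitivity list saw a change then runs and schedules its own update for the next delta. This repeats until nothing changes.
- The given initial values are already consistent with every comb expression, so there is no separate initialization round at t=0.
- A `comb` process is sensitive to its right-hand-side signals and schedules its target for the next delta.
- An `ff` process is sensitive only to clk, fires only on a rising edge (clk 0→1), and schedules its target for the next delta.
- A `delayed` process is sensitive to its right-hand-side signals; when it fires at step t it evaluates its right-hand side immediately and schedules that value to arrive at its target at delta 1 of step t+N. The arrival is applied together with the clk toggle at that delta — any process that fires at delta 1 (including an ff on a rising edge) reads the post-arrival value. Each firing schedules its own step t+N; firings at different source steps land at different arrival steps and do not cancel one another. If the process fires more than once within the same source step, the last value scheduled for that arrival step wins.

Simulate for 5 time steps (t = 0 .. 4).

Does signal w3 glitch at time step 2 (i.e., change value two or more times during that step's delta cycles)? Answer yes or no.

t0.Δ0 w5=0 w3=1 clk=0 w2=1 w0=0 w4=0 w1=0
t0.Δ1 w5=0 w3=1 clk=1 w2=1 w0=0 w4=0 w1=0
t0.Δ2 w5=0 w3=1 clk=1 w2=1 w0=1 w4=0 w1=0
t0.Δ3 w5=1 w3=0 clk=1 w2=1 w0=1 w4=0 w1=1
t1.Δ0 w5=1 w3=0 clk=1 w2=1 w0=1 w4=0 w1=1
t1.Δ1 w5=1 w3=0 clk=0 w2=1 w0=1 w4=0 w1=1
t2.Δ0 w5=1 w3=0 clk=0 w2=1 w0=1 w4=0 w1=1
t2.Δ1 w5=1 w3=0 clk=1 w2=0 w0=1 w4=0 w1=1
t2.Δ2 w5=1 w3=1 clk=1 w2=0 w0=0 w4=0 w1=1
t2.Δ3 w5=0 w3=0 clk=1 w2=0 w0=0 w4=0 w1=1
t2.Δ4 w5=0 w3=0 clk=1 w2=0 w0=0 w4=0 w1=0
t3.Δ0 w5=0 w3=0 clk=1 w2=0 w0=0 w4=0 w1=0
t3.Δ1 w5=0 w3=0 clk=0 w2=0 w0=0 w4=0 w1=0
t4.Δ0 w5=0 w3=0 clk=0 w2=0 w0=0 w4=0 w1=0
t4.Δ1 w5=0 w3=0 clk=1 w2=0 w0=0 w4=0 w1=0

yes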